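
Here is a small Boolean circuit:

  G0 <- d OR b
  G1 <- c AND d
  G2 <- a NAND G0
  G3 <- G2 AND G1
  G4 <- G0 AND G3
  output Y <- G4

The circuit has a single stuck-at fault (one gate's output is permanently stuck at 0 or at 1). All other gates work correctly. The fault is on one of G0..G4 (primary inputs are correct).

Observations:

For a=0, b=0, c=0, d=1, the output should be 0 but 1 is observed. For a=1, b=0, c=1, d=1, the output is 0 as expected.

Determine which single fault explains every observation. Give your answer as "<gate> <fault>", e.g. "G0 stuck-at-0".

Fault-free values for test 1 (a=0, b=0, c=0, d=1): G0=1, G1=0, G2=1, G3=0, G4=0, giving Y=0. Observed 1.
Test 1: faults giving observed 1 are {G1 stuck-at-1, G3 stuck-at-1, G4 stuck-at-1}.
Test 2 (a=1, b=0, c=1, d=1): fault-free G0=1, G1=1, G2=0, G3=0, G4=0 → 0; observed 0. Eliminates G3 stuck-at-1, G4 stuck-at-1.
Only G1 stuck-at-1 is consistent with every test.

G1 stuck-at-1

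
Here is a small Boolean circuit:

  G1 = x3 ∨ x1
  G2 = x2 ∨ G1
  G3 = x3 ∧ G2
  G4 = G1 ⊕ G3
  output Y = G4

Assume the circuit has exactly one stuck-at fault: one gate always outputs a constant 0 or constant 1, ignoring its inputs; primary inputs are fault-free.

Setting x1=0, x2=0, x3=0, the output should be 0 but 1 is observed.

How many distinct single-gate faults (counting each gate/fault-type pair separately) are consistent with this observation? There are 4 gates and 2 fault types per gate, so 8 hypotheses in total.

3

Fault-free: G1=0, G2=0, G3=0, G4=0 → 0. Observed 1.
  G1 stuck-at-0: output 0 ✗
  G1 stuck-at-1: output 1 ✓
  G2 stuck-at-0: output 0 ✗
  G2 stuck-at-1: output 0 ✗
  G3 stuck-at-0: output 0 ✗
  G3 stuck-at-1: output 1 ✓
  G4 stuck-at-0: output 0 ✗
  G4 stuck-at-1: output 1 ✓
Consistent faults: {G1 stuck-at-1, G3 stuck-at-1, G4 stuck-at-1} — 3 in all.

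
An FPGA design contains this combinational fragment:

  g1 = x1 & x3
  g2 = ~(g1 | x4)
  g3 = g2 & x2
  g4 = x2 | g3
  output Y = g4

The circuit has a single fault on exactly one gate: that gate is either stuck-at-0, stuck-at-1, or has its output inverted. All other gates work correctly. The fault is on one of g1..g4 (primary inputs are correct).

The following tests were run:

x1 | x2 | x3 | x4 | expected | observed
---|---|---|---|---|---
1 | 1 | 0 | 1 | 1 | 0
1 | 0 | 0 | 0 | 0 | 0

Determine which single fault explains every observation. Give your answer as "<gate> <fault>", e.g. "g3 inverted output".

g4 stuck-at-0

Fault-free values for test 1 (x1=1, x2=1, x3=0, x4=1): g1=0, g2=0, g3=0, g4=1, giving Y=1. Observed 0.
Test 1: faults giving observed 0 are {g4 stuck-at-0, g4 inverted output}.
Test 2 (x1=1, x2=0, x3=0, x4=0): fault-free g1=0, g2=1, g3=0, g4=0 → 0; observed 0. Eliminates g4 inverted output.
Only g4 stuck-at-0 is consistent with every test.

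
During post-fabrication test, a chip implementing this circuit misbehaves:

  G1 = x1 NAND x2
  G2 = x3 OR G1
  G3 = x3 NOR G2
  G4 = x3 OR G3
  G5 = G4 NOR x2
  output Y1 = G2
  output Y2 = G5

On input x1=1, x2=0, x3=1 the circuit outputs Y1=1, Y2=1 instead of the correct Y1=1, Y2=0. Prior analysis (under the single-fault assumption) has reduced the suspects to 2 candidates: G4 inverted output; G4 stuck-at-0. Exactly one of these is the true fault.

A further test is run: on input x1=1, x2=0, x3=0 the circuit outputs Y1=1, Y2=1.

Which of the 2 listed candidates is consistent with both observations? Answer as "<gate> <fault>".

G4 stuck-at-0

Evaluate each candidate on input x1=1, x2=0, x3=0:
  G4 inverted output: G1=1, G2=1, G3=0, G4=1 [inverted output], G5=0 → Y1=1, Y2=0 — eliminated
  G4 stuck-at-0: G1=1, G2=1, G3=0, G4=0 [stuck-at-0], G5=1 → Y1=1, Y2=1 — matches
Only G4 stuck-at-0 reproduces the observed Y1=1, Y2=1.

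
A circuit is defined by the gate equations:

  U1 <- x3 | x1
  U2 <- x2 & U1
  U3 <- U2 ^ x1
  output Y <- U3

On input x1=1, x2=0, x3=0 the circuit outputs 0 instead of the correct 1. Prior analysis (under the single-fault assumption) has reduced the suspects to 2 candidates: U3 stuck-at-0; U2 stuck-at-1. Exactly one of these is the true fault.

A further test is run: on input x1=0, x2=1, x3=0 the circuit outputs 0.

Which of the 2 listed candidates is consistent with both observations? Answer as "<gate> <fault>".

U3 stuck-at-0

Evaluate each candidate on input x1=0, x2=1, x3=0:
  U3 stuck-at-0: U1=0, U2=0, U3=0 [stuck-at-0] → 0 — matches
  U2 stuck-at-1: U1=0, U2=1 [stuck-at-1], U3=1 → 1 — eliminated
Only U3 stuck-at-0 reproduces the observed 0.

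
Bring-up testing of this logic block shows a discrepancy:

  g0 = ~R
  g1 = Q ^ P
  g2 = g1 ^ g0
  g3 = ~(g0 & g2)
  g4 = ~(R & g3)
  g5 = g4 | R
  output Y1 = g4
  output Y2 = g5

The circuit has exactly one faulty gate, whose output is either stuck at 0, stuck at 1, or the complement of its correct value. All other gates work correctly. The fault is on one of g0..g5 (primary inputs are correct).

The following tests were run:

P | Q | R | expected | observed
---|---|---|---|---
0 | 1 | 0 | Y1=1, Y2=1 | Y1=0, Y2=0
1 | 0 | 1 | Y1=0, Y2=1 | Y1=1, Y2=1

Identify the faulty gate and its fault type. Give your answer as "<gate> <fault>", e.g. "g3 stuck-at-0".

g4 inverted output

Fault-free values for test 1 (P=0, Q=1, R=0): g0=1, g1=1, g2=0, g3=1, g4=1, g5=1, giving Y1=1, Y2=1. Observed Y1=0, Y2=0.
Test 1: faults giving observed Y1=0, Y2=0 are {g4 stuck-at-0, g4 inverted output}.
Test 2 (P=1, Q=0, R=1): fault-free g0=0, g1=1, g2=1, g3=1, g4=0, g5=1 → Y1=0, Y2=1; observed Y1=1, Y2=1. Eliminates g4 stuck-at-0.
Only g4 inverted output is consistent with every test.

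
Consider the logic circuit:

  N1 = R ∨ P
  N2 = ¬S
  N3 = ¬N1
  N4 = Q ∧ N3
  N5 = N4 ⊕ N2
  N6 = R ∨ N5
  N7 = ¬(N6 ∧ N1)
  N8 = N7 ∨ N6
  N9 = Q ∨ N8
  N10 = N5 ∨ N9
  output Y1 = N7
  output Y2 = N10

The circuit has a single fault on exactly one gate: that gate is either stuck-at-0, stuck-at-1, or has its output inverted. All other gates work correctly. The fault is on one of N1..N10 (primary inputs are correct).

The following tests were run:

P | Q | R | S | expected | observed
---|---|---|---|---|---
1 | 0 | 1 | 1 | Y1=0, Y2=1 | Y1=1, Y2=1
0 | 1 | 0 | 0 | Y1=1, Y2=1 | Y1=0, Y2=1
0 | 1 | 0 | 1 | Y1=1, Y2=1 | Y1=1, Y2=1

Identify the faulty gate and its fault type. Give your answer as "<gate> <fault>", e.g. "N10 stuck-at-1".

N1 inverted output

Fault-free values for test 1 (P=1, Q=0, R=1, S=1): N1=1, N2=0, N3=0, N4=0, N5=0, N6=1, N7=0, N8=1, N9=1, N10=1, giving Y1=0, Y2=1. Observed Y1=1, Y2=1.
Test 1: faults giving observed Y1=1, Y2=1 are {N1 stuck-at-0, N1 inverted output, N6 stuck-at-0, N6 inverted output, N7 stuck-at-1, N7 inverted output}.
Test 2 (P=0, Q=1, R=0, S=0): fault-free N1=0, N2=1, N3=1, N4=1, N5=0, N6=0, N7=1, N8=1, N9=1, N10=1 → Y1=1, Y2=1; observed Y1=0, Y2=1. Eliminates N1 stuck-at-0, N6 stuck-at-0, N6 inverted output, N7 stuck-at-1.
Test 3 (P=0, Q=1, R=0, S=1): fault-free N1=0, N2=0, N3=1, N4=1, N5=1, N6=1, N7=1, N8=1, N9=1, N10=1 → Y1=1, Y2=1; observed Y1=1, Y2=1. Eliminates N7 inverted output.
Only N1 inverted output is consistent with every test.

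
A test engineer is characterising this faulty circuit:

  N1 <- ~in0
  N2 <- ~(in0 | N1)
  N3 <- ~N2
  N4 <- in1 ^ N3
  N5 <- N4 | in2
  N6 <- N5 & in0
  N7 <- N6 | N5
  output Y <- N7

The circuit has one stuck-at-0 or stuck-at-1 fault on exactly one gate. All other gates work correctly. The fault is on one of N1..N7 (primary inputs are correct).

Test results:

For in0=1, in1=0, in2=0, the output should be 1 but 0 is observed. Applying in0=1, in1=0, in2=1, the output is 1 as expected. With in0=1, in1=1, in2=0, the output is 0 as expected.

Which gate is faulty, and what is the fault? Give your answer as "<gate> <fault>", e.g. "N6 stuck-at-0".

Fault-free values for test 1 (in0=1, in1=0, in2=0): N1=0, N2=0, N3=1, N4=1, N5=1, N6=1, N7=1, giving Y=1. Observed 0.
Test 1: faults giving observed 0 are {N2 stuck-at-1, N3 stuck-at-0, N4 stuck-at-0, N5 stuck-at-0, N7 stuck-at-0}.
Test 2 (in0=1, in1=0, in2=1): fault-free N1=0, N2=0, N3=1, N4=1, N5=1, N6=1, N7=1 → 1; observed 1. Eliminates N5 stuck-at-0, N7 stuck-at-0.
Test 3 (in0=1, in1=1, in2=0): fault-free N1=0, N2=0, N3=1, N4=0, N5=0, N6=0, N7=0 → 0; observed 0. Eliminates N2 stuck-at-1, N3 stuck-at-0.
Only N4 stuck-at-0 is consistent with every test.

N4 stuck-at-0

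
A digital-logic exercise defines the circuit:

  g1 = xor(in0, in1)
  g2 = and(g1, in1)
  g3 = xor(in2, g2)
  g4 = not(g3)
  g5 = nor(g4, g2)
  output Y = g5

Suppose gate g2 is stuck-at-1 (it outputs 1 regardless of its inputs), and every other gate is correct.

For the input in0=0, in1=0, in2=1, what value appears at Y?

Propagate with g2 forced: g1=0, g2=1 [stuck-at-1], g3=0, g4=1, g5=0.
So Y = 0. (Without the fault it would be 1.)

0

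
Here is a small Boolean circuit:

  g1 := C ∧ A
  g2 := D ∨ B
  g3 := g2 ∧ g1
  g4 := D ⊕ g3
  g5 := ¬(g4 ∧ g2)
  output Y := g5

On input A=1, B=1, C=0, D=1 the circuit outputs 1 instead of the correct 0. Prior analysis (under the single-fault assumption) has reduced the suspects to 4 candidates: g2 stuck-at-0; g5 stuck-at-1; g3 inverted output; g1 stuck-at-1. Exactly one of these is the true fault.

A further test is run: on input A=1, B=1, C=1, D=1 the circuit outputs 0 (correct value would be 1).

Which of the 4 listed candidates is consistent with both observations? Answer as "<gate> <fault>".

g3 inverted output

Evaluate each candidate on input A=1, B=1, C=1, D=1:
  g2 stuck-at-0: g1=1, g2=0 [stuck-at-0], g3=0, g4=1, g5=1 → 1 — eliminated
  g5 stuck-at-1: g1=1, g2=1, g3=1, g4=0, g5=1 [stuck-at-1] → 1 — eliminated
  g3 inverted output: g1=1, g2=1, g3=0 [inverted output], g4=1, g5=0 → 0 — matches
  g1 stuck-at-1: g1=1 [stuck-at-1], g2=1, g3=1, g4=0, g5=1 → 1 — eliminated
Only g3 inverted output reproduces the observed 0.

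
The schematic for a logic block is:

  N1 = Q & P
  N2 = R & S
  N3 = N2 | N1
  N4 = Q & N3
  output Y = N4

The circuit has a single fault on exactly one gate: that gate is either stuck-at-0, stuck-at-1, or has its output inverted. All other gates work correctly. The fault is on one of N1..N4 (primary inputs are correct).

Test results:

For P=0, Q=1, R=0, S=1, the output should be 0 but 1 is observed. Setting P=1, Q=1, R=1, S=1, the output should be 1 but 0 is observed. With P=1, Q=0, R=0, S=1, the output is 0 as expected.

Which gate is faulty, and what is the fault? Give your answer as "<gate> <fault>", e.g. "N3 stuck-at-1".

N3 inverted output

Fault-free values for test 1 (P=0, Q=1, R=0, S=1): N1=0, N2=0, N3=0, N4=0, giving Y=0. Observed 1.
Test 1: faults giving observed 1 are {N1 stuck-at-1, N1 inverted output, N2 stuck-at-1, N2 inverted output, N3 stuck-at-1, N3 inverted output, N4 stuck-at-1, N4 inverted output}.
Test 2 (P=1, Q=1, R=1, S=1): fault-free N1=1, N2=1, N3=1, N4=1 → 1; observed 0. Eliminates N1 stuck-at-1, N1 inverted output, N2 stuck-at-1, N2 inverted output, N3 stuck-at-1, N4 stuck-at-1.
Test 3 (P=1, Q=0, R=0, S=1): fault-free N1=0, N2=0, N3=0, N4=0 → 0; observed 0. Eliminates N4 inverted output.
Only N3 inverted output is consistent with every test.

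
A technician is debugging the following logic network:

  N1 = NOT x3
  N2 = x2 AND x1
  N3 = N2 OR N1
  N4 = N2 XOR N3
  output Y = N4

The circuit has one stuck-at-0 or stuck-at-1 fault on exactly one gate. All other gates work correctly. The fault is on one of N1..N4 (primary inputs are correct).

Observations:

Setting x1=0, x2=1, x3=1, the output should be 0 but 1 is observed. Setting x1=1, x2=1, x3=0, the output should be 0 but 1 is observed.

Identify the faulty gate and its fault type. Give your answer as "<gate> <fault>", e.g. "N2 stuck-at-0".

N4 stuck-at-1

Fault-free values for test 1 (x1=0, x2=1, x3=1): N1=0, N2=0, N3=0, N4=0, giving Y=0. Observed 1.
Test 1: faults giving observed 1 are {N1 stuck-at-1, N3 stuck-at-1, N4 stuck-at-1}.
Test 2 (x1=1, x2=1, x3=0): fault-free N1=1, N2=1, N3=1, N4=0 → 0; observed 1. Eliminates N1 stuck-at-1, N3 stuck-at-1.
Only N4 stuck-at-1 is consistent with every test.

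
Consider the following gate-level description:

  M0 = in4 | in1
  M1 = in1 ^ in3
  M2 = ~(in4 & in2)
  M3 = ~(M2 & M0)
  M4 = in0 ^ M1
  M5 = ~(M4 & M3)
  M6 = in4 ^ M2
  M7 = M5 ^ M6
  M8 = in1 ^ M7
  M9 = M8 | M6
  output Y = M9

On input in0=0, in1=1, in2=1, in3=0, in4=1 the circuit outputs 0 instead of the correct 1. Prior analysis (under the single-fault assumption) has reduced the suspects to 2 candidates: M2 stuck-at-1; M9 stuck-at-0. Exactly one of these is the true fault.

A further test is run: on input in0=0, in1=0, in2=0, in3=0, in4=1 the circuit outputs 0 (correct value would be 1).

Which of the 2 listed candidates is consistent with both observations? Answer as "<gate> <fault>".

M9 stuck-at-0

Evaluate each candidate on input in0=0, in1=0, in2=0, in3=0, in4=1:
  M2 stuck-at-1: M0=1, M1=0, M2=1 [stuck-at-1], M3=0, M4=0, M5=1, M6=0, M7=1, M8=1, M9=1 → 1 — eliminated
  M9 stuck-at-0: M0=1, M1=0, M2=1, M3=0, M4=0, M5=1, M6=0, M7=1, M8=1, M9=0 [stuck-at-0] → 0 — matches
Only M9 stuck-at-0 reproduces the observed 0.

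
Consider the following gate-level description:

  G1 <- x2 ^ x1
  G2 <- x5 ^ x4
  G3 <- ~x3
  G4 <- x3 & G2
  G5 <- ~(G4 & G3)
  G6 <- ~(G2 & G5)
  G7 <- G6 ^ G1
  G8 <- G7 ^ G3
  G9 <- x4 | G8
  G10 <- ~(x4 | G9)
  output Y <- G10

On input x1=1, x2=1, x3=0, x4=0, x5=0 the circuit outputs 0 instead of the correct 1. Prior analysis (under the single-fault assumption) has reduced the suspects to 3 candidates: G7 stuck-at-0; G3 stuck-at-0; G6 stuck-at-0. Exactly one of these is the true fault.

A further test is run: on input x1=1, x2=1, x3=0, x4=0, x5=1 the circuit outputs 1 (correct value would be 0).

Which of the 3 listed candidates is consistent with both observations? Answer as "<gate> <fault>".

G3 stuck-at-0

Evaluate each candidate on input x1=1, x2=1, x3=0, x4=0, x5=1:
  G7 stuck-at-0: G1=0, G2=1, G3=1, G4=0, G5=1, G6=0, G7=0 [stuck-at-0], G8=1, G9=1, G10=0 → 0 — eliminated
  G3 stuck-at-0: G1=0, G2=1, G3=0 [stuck-at-0], G4=0, G5=1, G6=0, G7=0, G8=0, G9=0, G10=1 → 1 — matches
  G6 stuck-at-0: G1=0, G2=1, G3=1, G4=0, G5=1, G6=0 [stuck-at-0], G7=0, G8=1, G9=1, G10=0 → 0 — eliminated
Only G3 stuck-at-0 reproduces the observed 1.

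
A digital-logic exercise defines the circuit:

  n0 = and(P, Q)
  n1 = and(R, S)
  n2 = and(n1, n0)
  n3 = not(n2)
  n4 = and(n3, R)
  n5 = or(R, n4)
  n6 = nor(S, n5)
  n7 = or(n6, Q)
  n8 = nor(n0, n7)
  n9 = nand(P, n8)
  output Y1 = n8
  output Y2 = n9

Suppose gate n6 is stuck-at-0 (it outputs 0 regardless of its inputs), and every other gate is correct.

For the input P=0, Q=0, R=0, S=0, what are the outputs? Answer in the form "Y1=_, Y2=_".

Propagate with n6 forced: n0=0, n1=0, n2=0, n3=1, n4=0, n5=0, n6=0 [stuck-at-0], n7=0, n8=1, n9=1.
So the outputs are Y1=1, Y2=1. (Without the fault they would be Y1=0, Y2=1.)

Y1=1, Y2=1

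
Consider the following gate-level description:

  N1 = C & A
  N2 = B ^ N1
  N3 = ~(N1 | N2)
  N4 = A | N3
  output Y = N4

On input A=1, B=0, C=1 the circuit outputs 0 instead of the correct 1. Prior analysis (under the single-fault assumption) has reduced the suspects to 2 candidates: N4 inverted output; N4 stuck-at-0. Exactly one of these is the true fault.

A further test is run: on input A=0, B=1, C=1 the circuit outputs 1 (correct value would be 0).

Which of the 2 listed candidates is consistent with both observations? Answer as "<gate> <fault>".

N4 inverted output

Evaluate each candidate on input A=0, B=1, C=1:
  N4 inverted output: N1=0, N2=1, N3=0, N4=1 [inverted output] → 1 — matches
  N4 stuck-at-0: N1=0, N2=1, N3=0, N4=0 [stuck-at-0] → 0 — eliminated
Only N4 inverted output reproduces the observed 1.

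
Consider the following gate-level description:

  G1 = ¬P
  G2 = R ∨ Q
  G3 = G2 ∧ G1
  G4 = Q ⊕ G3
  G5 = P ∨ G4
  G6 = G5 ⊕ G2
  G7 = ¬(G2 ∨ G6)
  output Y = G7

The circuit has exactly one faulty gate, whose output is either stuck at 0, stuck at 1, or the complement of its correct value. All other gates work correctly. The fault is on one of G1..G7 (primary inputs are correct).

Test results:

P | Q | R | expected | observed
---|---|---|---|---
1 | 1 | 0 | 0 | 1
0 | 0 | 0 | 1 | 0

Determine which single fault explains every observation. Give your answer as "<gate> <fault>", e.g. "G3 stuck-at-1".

G7 inverted output

Fault-free values for test 1 (P=1, Q=1, R=0): G1=0, G2=1, G3=0, G4=1, G5=1, G6=0, G7=0, giving Y=0. Observed 1.
Test 1: faults giving observed 1 are {G7 stuck-at-1, G7 inverted output}.
Test 2 (P=0, Q=0, R=0): fault-free G1=1, G2=0, G3=0, G4=0, G5=0, G6=0, G7=1 → 1; observed 0. Eliminates G7 stuck-at-1.
Only G7 inverted output is consistent with every test.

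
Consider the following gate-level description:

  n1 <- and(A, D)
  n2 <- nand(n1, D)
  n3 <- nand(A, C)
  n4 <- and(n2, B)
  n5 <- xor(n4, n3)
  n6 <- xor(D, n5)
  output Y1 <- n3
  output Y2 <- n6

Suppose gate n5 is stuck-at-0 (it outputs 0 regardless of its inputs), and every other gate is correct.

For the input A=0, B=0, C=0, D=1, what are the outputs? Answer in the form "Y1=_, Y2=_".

Propagate with n5 forced: n1=0, n2=1, n3=1, n4=0, n5=0 [stuck-at-0], n6=1.
So the outputs are Y1=1, Y2=1. (Without the fault they would be Y1=1, Y2=0.)

Y1=1, Y2=1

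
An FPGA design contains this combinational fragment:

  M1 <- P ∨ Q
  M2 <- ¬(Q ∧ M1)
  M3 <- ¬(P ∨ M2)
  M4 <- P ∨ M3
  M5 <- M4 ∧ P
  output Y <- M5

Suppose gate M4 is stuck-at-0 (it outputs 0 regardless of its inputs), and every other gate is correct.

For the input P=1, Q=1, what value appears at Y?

Propagate with M4 forced: M1=1, M2=0, M3=0, M4=0 [stuck-at-0], M5=0.
So Y = 0. (Without the fault it would be 1.)

0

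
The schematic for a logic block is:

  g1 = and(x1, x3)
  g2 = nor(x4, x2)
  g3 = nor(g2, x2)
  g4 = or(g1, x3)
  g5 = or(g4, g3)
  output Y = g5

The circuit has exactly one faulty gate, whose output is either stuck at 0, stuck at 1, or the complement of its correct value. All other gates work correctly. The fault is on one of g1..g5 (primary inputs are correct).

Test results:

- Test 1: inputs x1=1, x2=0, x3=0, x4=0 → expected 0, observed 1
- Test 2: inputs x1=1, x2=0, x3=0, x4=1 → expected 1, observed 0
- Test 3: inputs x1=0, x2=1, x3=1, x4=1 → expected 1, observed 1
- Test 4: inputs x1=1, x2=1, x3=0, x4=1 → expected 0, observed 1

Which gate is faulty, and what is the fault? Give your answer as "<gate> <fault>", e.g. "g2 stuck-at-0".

Fault-free values for test 1 (x1=1, x2=0, x3=0, x4=0): g1=0, g2=1, g3=0, g4=0, g5=0, giving Y=0. Observed 1.
Test 1: faults giving observed 1 are {g1 stuck-at-1, g1 inverted output, g2 stuck-at-0, g2 inverted output, g3 stuck-at-1, g3 inverted output, g4 stuck-at-1, g4 inverted output, g5 stuck-at-1, g5 inverted output}.
Test 2 (x1=1, x2=0, x3=0, x4=1): fault-free g1=0, g2=0, g3=1, g4=0, g5=1 → 1; observed 0. Eliminates g1 stuck-at-1, g1 inverted output, g2 stuck-at-0, g3 stuck-at-1, g4 stuck-at-1, g4 inverted output, g5 stuck-at-1.
Test 3 (x1=0, x2=1, x3=1, x4=1): fault-free g1=0, g2=0, g3=0, g4=1, g5=1 → 1; observed 1. Eliminates g5 inverted output.
Test 4 (x1=1, x2=1, x3=0, x4=1): fault-free g1=0, g2=0, g3=0, g4=0, g5=0 → 0; observed 1. Eliminates g2 inverted output.
Only g3 inverted output is consistent with every test.

g3 inverted output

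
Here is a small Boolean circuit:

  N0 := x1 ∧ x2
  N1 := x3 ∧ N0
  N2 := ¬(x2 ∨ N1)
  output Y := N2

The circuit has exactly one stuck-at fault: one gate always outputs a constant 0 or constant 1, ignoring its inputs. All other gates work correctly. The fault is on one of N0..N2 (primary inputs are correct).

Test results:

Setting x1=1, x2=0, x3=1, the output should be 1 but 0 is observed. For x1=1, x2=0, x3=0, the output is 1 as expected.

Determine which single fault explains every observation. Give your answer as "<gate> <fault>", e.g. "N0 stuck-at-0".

Fault-free values for test 1 (x1=1, x2=0, x3=1): N0=0, N1=0, N2=1, giving Y=1. Observed 0.
Test 1: faults giving observed 0 are {N0 stuck-at-1, N1 stuck-at-1, N2 stuck-at-0}.
Test 2 (x1=1, x2=0, x3=0): fault-free N0=0, N1=0, N2=1 → 1; observed 1. Eliminates N1 stuck-at-1, N2 stuck-at-0.
Only N0 stuck-at-1 is consistent with every test.

N0 stuck-at-1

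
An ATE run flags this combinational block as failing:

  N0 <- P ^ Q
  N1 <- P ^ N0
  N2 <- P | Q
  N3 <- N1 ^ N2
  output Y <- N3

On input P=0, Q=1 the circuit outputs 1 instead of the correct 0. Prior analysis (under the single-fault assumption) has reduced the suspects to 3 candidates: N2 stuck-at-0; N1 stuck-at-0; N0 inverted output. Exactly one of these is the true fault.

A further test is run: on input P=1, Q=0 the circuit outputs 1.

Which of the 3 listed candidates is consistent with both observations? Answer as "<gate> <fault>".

Evaluate each candidate on input P=1, Q=0:
  N2 stuck-at-0: N0=1, N1=0, N2=0 [stuck-at-0], N3=0 → 0 — eliminated
  N1 stuck-at-0: N0=1, N1=0 [stuck-at-0], N2=1, N3=1 → 1 — matches
  N0 inverted output: N0=0 [inverted output], N1=1, N2=1, N3=0 → 0 — eliminated
Only N1 stuck-at-0 reproduces the observed 1.

N1 stuck-at-0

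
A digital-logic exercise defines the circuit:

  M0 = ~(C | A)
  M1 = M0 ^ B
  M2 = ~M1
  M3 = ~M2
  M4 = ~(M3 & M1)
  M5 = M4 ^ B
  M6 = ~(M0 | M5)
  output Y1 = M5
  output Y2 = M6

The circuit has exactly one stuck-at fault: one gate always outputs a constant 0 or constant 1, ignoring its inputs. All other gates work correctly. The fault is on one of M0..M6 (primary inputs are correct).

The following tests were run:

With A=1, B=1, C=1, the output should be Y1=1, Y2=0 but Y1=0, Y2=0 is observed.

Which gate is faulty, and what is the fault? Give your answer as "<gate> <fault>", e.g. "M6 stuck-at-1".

M0 stuck-at-1

Fault-free values for test 1 (A=1, B=1, C=1): M0=0, M1=1, M2=0, M3=1, M4=0, M5=1, M6=0, giving Y1=1, Y2=0. Observed Y1=0, Y2=0.
Test 1: faults giving observed Y1=0, Y2=0 are {M0 stuck-at-1}.
Only M0 stuck-at-1 is consistent with every test.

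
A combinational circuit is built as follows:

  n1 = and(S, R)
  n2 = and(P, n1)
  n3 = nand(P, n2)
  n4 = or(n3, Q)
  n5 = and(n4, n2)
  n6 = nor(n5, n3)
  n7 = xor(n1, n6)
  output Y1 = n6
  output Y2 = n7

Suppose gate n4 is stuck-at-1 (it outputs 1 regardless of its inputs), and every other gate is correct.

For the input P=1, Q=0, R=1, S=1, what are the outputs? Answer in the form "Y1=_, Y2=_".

Propagate with n4 forced: n1=1, n2=1, n3=0, n4=1 [stuck-at-1], n5=1, n6=0, n7=1.
So the outputs are Y1=0, Y2=1. (Without the fault they would be Y1=1, Y2=0.)

Y1=0, Y2=1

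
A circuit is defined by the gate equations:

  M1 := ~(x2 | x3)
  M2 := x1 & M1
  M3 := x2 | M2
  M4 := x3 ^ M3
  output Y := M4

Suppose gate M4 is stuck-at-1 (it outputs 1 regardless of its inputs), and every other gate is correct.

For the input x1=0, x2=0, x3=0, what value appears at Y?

1

Propagate with M4 forced: M1=1, M2=0, M3=0, M4=1 [stuck-at-1].
So Y = 1. (Without the fault it would be 0.)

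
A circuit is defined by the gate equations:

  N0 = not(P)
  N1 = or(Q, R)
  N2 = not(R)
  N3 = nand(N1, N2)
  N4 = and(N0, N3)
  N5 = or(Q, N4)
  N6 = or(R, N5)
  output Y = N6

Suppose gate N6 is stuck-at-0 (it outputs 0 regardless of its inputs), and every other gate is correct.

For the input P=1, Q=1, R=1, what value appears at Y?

0

Propagate with N6 forced: N0=0, N1=1, N2=0, N3=1, N4=0, N5=1, N6=0 [stuck-at-0].
So Y = 0. (Without the fault it would be 1.)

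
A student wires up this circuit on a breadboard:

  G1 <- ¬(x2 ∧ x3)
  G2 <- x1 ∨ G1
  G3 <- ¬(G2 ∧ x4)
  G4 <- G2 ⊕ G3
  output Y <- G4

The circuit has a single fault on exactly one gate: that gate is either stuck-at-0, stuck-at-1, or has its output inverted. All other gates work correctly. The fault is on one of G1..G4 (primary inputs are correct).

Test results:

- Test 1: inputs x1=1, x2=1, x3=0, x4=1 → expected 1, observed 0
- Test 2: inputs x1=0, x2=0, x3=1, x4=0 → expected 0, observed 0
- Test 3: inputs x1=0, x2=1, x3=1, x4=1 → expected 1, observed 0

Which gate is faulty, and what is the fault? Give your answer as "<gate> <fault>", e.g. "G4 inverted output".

Fault-free values for test 1 (x1=1, x2=1, x3=0, x4=1): G1=1, G2=1, G3=0, G4=1, giving Y=1. Observed 0.
Test 1: faults giving observed 0 are {G3 stuck-at-1, G3 inverted output, G4 stuck-at-0, G4 inverted output}.
Test 2 (x1=0, x2=0, x3=1, x4=0): fault-free G1=1, G2=1, G3=1, G4=0 → 0; observed 0. Eliminates G3 inverted output, G4 inverted output.
Test 3 (x1=0, x2=1, x3=1, x4=1): fault-free G1=0, G2=0, G3=1, G4=1 → 1; observed 0. Eliminates G3 stuck-at-1.
Only G4 stuck-at-0 is consistent with every test.

G4 stuck-at-0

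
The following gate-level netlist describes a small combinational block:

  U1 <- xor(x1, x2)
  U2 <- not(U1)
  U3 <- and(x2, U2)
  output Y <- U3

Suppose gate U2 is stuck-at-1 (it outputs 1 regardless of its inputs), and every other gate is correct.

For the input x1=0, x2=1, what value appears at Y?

1

Propagate with U2 forced: U1=1, U2=1 [stuck-at-1], U3=1.
So Y = 1. (Without the fault it would be 0.)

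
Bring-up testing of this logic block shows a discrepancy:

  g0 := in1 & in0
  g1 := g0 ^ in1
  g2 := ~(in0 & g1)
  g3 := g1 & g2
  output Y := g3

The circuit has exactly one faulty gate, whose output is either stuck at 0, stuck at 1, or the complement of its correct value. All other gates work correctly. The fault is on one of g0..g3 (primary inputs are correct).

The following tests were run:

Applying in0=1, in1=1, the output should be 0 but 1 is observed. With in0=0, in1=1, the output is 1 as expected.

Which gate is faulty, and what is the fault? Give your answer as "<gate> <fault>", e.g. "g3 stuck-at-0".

g3 stuck-at-1

Fault-free values for test 1 (in0=1, in1=1): g0=1, g1=0, g2=1, g3=0, giving Y=0. Observed 1.
Test 1: faults giving observed 1 are {g3 stuck-at-1, g3 inverted output}.
Test 2 (in0=0, in1=1): fault-free g0=0, g1=1, g2=1, g3=1 → 1; observed 1. Eliminates g3 inverted output.
Only g3 stuck-at-1 is consistent with every test.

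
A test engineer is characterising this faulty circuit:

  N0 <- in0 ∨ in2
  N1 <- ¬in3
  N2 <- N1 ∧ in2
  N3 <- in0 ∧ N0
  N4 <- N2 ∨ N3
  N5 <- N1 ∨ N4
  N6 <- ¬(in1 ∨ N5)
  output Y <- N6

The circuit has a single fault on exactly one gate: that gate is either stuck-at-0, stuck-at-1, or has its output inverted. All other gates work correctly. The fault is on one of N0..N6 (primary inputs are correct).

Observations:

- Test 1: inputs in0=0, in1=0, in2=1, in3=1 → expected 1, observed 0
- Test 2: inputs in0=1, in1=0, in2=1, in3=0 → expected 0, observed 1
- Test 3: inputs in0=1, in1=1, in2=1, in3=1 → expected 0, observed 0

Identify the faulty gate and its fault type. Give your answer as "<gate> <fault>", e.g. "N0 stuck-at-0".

Fault-free values for test 1 (in0=0, in1=0, in2=1, in3=1): N0=1, N1=0, N2=0, N3=0, N4=0, N5=0, N6=1, giving Y=1. Observed 0.
Test 1: faults giving observed 0 are {N1 stuck-at-1, N1 inverted output, N2 stuck-at-1, N2 inverted output, N3 stuck-at-1, N3 inverted output, N4 stuck-at-1, N4 inverted output, N5 stuck-at-1, N5 inverted output, N6 stuck-at-0, N6 inverted output}.
Test 2 (in0=1, in1=0, in2=1, in3=0): fault-free N0=1, N1=1, N2=1, N3=1, N4=1, N5=1, N6=0 → 0; observed 1. Eliminates N1 stuck-at-1, N1 inverted output, N2 stuck-at-1, N2 inverted output, N3 stuck-at-1, N3 inverted output, N4 stuck-at-1, N4 inverted output, N5 stuck-at-1, N6 stuck-at-0.
Test 3 (in0=1, in1=1, in2=1, in3=1): fault-free N0=1, N1=0, N2=0, N3=1, N4=1, N5=1, N6=0 → 0; observed 0. Eliminates N6 inverted output.
Only N5 inverted output is consistent with every test.

N5 inverted output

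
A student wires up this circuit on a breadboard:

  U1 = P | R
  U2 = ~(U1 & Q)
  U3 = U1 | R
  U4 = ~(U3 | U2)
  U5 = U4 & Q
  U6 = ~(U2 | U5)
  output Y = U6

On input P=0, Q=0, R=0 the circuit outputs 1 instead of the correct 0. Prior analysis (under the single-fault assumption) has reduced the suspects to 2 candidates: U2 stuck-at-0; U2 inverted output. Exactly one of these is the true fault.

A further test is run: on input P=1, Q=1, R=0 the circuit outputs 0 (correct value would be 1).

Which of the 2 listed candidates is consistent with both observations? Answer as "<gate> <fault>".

Evaluate each candidate on input P=1, Q=1, R=0:
  U2 stuck-at-0: U1=1, U2=0 [stuck-at-0], U3=1, U4=0, U5=0, U6=1 → 1 — eliminated
  U2 inverted output: U1=1, U2=1 [inverted output], U3=1, U4=0, U5=0, U6=0 → 0 — matches
Only U2 inverted output reproduces the observed 0.

U2 inverted output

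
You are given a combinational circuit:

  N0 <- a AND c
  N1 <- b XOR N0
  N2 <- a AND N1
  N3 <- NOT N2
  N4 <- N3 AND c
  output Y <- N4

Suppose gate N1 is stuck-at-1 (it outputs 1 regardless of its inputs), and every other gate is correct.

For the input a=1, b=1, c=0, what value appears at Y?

0

Propagate with N1 forced: N0=0, N1=1 [stuck-at-1], N2=1, N3=0, N4=0.
So Y = 0. (Same as the fault-free value — the fault is masked on this input.)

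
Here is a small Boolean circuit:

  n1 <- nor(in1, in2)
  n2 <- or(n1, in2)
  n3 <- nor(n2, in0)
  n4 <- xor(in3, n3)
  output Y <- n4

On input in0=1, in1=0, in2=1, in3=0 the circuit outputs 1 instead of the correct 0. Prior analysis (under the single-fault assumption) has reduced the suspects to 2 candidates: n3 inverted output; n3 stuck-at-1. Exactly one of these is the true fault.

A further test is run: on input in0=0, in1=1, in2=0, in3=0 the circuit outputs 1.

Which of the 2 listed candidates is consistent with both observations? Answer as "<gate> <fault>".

Evaluate each candidate on input in0=0, in1=1, in2=0, in3=0:
  n3 inverted output: n1=0, n2=0, n3=0 [inverted output], n4=0 → 0 — eliminated
  n3 stuck-at-1: n1=0, n2=0, n3=1 [stuck-at-1], n4=1 → 1 — matches
Only n3 stuck-at-1 reproduces the observed 1.

n3 stuck-at-1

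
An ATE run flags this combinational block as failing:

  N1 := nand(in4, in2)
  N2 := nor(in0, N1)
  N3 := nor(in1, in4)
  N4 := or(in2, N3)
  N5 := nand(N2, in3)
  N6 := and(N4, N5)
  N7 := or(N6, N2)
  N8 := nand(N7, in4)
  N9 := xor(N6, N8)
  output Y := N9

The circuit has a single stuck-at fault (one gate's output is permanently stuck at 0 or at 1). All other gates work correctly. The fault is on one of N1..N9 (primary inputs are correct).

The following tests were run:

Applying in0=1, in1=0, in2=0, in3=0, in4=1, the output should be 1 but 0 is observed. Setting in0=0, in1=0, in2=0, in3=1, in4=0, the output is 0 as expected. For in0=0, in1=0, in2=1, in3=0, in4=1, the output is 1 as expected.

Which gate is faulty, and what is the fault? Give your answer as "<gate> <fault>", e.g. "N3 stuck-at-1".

Fault-free values for test 1 (in0=1, in1=0, in2=0, in3=0, in4=1): N1=1, N2=0, N3=0, N4=0, N5=1, N6=0, N7=0, N8=1, N9=1, giving Y=1. Observed 0.
Test 1: faults giving observed 0 are {N2 stuck-at-1, N7 stuck-at-1, N8 stuck-at-0, N9 stuck-at-0}.
Test 2 (in0=0, in1=0, in2=0, in3=1, in4=0): fault-free N1=1, N2=0, N3=1, N4=1, N5=1, N6=1, N7=1, N8=1, N9=0 → 0; observed 0. Eliminates N2 stuck-at-1, N8 stuck-at-0.
Test 3 (in0=0, in1=0, in2=1, in3=0, in4=1): fault-free N1=0, N2=1, N3=0, N4=1, N5=1, N6=1, N7=1, N8=0, N9=1 → 1; observed 1. Eliminates N9 stuck-at-0.
Only N7 stuck-at-1 is consistent with every test.

N7 stuck-at-1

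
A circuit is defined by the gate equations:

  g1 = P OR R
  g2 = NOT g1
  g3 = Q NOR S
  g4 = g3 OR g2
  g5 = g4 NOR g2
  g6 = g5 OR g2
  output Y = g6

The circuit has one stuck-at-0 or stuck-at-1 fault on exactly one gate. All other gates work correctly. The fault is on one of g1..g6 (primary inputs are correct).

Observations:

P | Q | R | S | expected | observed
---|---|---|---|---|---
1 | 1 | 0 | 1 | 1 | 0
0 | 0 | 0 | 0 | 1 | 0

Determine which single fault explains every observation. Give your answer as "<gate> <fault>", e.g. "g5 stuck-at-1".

g6 stuck-at-0

Fault-free values for test 1 (P=1, Q=1, R=0, S=1): g1=1, g2=0, g3=0, g4=0, g5=1, g6=1, giving Y=1. Observed 0.
Test 1: faults giving observed 0 are {g3 stuck-at-1, g4 stuck-at-1, g5 stuck-at-0, g6 stuck-at-0}.
Test 2 (P=0, Q=0, R=0, S=0): fault-free g1=0, g2=1, g3=1, g4=1, g5=0, g6=1 → 1; observed 0. Eliminates g3 stuck-at-1, g4 stuck-at-1, g5 stuck-at-0.
Only g6 stuck-at-0 is consistent with every test.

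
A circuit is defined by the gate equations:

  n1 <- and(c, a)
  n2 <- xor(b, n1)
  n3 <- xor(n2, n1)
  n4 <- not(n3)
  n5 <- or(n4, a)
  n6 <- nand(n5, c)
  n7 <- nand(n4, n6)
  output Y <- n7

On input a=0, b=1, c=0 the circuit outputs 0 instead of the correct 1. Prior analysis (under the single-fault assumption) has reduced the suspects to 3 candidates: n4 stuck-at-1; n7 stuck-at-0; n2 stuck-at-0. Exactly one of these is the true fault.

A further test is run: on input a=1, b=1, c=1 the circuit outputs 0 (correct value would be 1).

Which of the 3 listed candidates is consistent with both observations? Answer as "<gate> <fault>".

n7 stuck-at-0

Evaluate each candidate on input a=1, b=1, c=1:
  n4 stuck-at-1: n1=1, n2=0, n3=1, n4=1 [stuck-at-1], n5=1, n6=0, n7=1 → 1 — eliminated
  n7 stuck-at-0: n1=1, n2=0, n3=1, n4=0, n5=1, n6=0, n7=0 [stuck-at-0] → 0 — matches
  n2 stuck-at-0: n1=1, n2=0 [stuck-at-0], n3=1, n4=0, n5=1, n6=0, n7=1 → 1 — eliminated
Only n7 stuck-at-0 reproduces the observed 0.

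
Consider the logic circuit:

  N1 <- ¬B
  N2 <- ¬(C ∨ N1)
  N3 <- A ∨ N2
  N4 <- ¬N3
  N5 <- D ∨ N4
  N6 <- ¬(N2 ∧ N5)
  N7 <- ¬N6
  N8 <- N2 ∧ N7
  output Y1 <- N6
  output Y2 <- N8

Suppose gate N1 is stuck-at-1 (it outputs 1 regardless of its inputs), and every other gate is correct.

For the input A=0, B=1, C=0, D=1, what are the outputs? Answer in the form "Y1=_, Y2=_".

Propagate with N1 forced: N1=1 [stuck-at-1], N2=0, N3=0, N4=1, N5=1, N6=1, N7=0, N8=0.
So the outputs are Y1=1, Y2=0. (Without the fault they would be Y1=0, Y2=1.)

Y1=1, Y2=0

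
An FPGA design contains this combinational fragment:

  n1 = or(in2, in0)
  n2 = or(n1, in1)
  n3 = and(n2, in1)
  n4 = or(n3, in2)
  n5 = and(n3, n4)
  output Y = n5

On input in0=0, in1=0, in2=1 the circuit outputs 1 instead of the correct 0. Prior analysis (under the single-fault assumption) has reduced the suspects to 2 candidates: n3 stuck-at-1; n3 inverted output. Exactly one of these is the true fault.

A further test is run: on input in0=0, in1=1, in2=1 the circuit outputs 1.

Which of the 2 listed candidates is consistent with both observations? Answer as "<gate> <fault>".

Evaluate each candidate on input in0=0, in1=1, in2=1:
  n3 stuck-at-1: n1=1, n2=1, n3=1 [stuck-at-1], n4=1, n5=1 → 1 — matches
  n3 inverted output: n1=1, n2=1, n3=0 [inverted output], n4=1, n5=0 → 0 — eliminated
Only n3 stuck-at-1 reproduces the observed 1.

n3 stuck-at-1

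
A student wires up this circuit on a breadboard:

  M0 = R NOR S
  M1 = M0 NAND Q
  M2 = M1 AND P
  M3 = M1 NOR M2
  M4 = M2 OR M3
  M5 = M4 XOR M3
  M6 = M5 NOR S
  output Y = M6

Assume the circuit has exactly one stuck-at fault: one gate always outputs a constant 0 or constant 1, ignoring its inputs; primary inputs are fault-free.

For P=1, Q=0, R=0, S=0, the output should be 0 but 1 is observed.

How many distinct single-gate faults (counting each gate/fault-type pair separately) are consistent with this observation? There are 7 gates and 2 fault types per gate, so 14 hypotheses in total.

Fault-free: M0=1, M1=1, M2=1, M3=0, M4=1, M5=1, M6=0 → 0. Observed 1.
  M0 stuck-at-0: output 0 ✗
  M0 stuck-at-1: output 0 ✗
  M1 stuck-at-0: output 1 ✓
  M1 stuck-at-1: output 0 ✗
  M2 stuck-at-0: output 1 ✓
  M2 stuck-at-1: output 0 ✗
  M3 stuck-at-0: output 0 ✗
  M3 stuck-at-1: output 1 ✓
  M4 stuck-at-0: output 1 ✓
  M4 stuck-at-1: output 0 ✗
  M5 stuck-at-0: output 1 ✓
  M5 stuck-at-1: output 0 ✗
  M6 stuck-at-0: output 0 ✗
  M6 stuck-at-1: output 1 ✓
Consistent faults: {M1 stuck-at-0, M2 stuck-at-0, M3 stuck-at-1, M4 stuck-at-0, M5 stuck-at-0, M6 stuck-at-1} — 6 in all.

6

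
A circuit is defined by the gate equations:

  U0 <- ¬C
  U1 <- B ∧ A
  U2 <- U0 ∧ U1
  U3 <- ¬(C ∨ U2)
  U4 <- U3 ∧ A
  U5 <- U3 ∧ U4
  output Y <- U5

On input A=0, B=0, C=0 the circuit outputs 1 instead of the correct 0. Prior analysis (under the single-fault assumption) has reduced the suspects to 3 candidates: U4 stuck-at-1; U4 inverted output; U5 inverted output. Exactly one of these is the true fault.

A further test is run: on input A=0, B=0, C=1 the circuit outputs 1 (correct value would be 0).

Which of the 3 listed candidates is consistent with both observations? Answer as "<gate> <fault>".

U5 inverted output

Evaluate each candidate on input A=0, B=0, C=1:
  U4 stuck-at-1: U0=0, U1=0, U2=0, U3=0, U4=1 [stuck-at-1], U5=0 → 0 — eliminated
  U4 inverted output: U0=0, U1=0, U2=0, U3=0, U4=1 [inverted output], U5=0 → 0 — eliminated
  U5 inverted output: U0=0, U1=0, U2=0, U3=0, U4=0, U5=1 [inverted output] → 1 — matches
Only U5 inverted output reproduces the observed 1.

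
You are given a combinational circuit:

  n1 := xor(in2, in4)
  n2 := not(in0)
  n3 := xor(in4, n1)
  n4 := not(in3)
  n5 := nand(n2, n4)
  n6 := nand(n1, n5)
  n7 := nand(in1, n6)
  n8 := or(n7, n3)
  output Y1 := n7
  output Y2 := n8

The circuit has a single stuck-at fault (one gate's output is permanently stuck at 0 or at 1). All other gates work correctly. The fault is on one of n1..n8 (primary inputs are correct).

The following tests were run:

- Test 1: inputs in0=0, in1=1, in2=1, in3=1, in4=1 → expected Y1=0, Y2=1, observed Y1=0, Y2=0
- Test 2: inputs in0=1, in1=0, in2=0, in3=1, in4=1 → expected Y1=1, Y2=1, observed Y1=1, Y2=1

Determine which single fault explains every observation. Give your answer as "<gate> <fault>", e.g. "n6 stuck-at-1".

n3 stuck-at-0

Fault-free values for test 1 (in0=0, in1=1, in2=1, in3=1, in4=1): n1=0, n2=1, n3=1, n4=0, n5=1, n6=1, n7=0, n8=1, giving Y1=0, Y2=1. Observed Y1=0, Y2=0.
Test 1: faults giving observed Y1=0, Y2=0 are {n3 stuck-at-0, n8 stuck-at-0}.
Test 2 (in0=1, in1=0, in2=0, in3=1, in4=1): fault-free n1=1, n2=0, n3=0, n4=0, n5=1, n6=0, n7=1, n8=1 → Y1=1, Y2=1; observed Y1=1, Y2=1. Eliminates n8 stuck-at-0.
Only n3 stuck-at-0 is consistent with every test.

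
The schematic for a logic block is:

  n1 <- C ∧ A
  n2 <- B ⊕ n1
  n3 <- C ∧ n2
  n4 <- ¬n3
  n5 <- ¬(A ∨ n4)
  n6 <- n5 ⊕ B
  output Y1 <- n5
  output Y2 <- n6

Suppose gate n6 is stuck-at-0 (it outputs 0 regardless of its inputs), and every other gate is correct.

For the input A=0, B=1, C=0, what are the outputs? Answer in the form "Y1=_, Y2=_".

Y1=0, Y2=0

Propagate with n6 forced: n1=0, n2=1, n3=0, n4=1, n5=0, n6=0 [stuck-at-0].
So the outputs are Y1=0, Y2=0. (Without the fault they would be Y1=0, Y2=1.)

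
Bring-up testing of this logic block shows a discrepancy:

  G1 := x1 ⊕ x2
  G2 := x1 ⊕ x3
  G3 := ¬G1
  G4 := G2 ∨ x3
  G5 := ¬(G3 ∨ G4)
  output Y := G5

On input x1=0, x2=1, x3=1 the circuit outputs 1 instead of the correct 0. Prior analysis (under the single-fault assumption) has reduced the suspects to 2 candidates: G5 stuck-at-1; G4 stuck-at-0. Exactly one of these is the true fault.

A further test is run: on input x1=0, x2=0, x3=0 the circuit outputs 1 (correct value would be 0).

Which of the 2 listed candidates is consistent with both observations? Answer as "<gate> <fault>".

Evaluate each candidate on input x1=0, x2=0, x3=0:
  G5 stuck-at-1: G1=0, G2=0, G3=1, G4=0, G5=1 [stuck-at-1] → 1 — matches
  G4 stuck-at-0: G1=0, G2=0, G3=1, G4=0 [stuck-at-0], G5=0 → 0 — eliminated
Only G5 stuck-at-1 reproduces the observed 1.

G5 stuck-at-1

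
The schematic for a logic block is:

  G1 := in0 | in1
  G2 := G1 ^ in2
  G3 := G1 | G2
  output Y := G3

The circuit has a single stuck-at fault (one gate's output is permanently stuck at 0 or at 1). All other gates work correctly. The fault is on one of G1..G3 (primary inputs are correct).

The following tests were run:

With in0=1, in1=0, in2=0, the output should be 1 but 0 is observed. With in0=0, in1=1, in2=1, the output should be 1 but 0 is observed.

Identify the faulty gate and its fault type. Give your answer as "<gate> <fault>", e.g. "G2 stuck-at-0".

Fault-free values for test 1 (in0=1, in1=0, in2=0): G1=1, G2=1, G3=1, giving Y=1. Observed 0.
Test 1: faults giving observed 0 are {G1 stuck-at-0, G3 stuck-at-0}.
Test 2 (in0=0, in1=1, in2=1): fault-free G1=1, G2=0, G3=1 → 1; observed 0. Eliminates G1 stuck-at-0.
Only G3 stuck-at-0 is consistent with every test.

G3 stuck-at-0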